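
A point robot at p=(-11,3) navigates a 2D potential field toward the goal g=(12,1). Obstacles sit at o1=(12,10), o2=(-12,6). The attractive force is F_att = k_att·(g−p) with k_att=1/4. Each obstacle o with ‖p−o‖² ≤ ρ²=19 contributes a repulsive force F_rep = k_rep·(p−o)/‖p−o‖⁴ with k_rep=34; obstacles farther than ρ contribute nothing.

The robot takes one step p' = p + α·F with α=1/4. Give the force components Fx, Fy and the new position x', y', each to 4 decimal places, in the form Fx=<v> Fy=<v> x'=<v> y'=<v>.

Fx=6.0900 Fy=-1.5200 x'=-9.4775 y'=2.6200

F_att = 1/4·(g−p) = 1/4·(23,-2) = (5.7500,-0.5000)
o1: d²=578 > ρ²=19 → inactive
o2: d²=10 ≤ ρ²=19; F_rep = 34·(1,-3)/10² = (0.3400,-1.0200)
F = F_att + ΣF_rep = (6.0900,-1.5200)
p' = p + 1/4·F = (-9.4775,2.6200)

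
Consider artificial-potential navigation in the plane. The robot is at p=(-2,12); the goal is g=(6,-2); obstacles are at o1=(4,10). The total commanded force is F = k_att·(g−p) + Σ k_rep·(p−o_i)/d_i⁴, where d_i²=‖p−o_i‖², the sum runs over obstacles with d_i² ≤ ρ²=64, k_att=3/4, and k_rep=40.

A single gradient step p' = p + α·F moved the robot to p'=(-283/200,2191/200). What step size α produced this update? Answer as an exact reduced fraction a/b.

α = 1/10

F_att = 3/4·(g−p) = 3/4·(8,-14) = (6.0000,-10.5000)
o1: d²=40 ≤ ρ²=64; F_rep = 40·(-6,2)/40² = (-0.1500,0.0500)
F = F_att + ΣF_rep = (5.8500,-10.4500)
Δp = p'−p = (0.5850,-1.0450); α = Δx/Fx = (117/200) / (117/20) = 1/10
check: Δy/Fy = (-209/200) / (-209/20) = 1/10 ✓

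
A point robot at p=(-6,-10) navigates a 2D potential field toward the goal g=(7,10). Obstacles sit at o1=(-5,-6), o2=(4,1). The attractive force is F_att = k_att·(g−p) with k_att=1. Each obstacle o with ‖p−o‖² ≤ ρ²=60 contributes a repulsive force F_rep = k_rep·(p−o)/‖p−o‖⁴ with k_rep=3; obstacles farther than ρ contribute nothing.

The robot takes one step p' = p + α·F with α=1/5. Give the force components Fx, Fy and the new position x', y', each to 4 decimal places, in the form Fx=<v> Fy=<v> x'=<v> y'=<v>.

F_att = 1·(g−p) = 1·(13,20) = (13.0000,20.0000)
o1: d²=17 ≤ ρ²=60; F_rep = 3·(-1,-4)/17² = (-0.0104,-0.0415)
o2: d²=221 > ρ²=60 → inactive
F = F_att + ΣF_rep = (12.9896,19.9585)
p' = p + 1/5·F = (-3.4021,-6.0083)

Fx=12.9896 Fy=19.9585 x'=-3.4021 y'=-6.0083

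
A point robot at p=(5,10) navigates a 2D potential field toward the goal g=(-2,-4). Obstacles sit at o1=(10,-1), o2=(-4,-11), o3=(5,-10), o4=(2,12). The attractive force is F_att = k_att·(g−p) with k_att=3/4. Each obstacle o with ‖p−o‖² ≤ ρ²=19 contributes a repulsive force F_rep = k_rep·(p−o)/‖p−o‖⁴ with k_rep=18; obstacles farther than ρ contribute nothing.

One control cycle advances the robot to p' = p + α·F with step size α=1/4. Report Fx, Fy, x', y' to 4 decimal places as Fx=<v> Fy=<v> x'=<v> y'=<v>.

Fx=-4.9305 Fy=-10.7130 x'=3.7674 y'=7.3217

F_att = 3/4·(g−p) = 3/4·(-7,-14) = (-5.2500,-10.5000)
o1: d²=146 > ρ²=19 → inactive
o2: d²=522 > ρ²=19 → inactive
o3: d²=400 > ρ²=19 → inactive
o4: d²=13 ≤ ρ²=19; F_rep = 18·(3,-2)/13² = (0.3195,-0.2130)
F = F_att + ΣF_rep = (-4.9305,-10.7130)
p' = p + 1/4·F = (3.7674,7.3217)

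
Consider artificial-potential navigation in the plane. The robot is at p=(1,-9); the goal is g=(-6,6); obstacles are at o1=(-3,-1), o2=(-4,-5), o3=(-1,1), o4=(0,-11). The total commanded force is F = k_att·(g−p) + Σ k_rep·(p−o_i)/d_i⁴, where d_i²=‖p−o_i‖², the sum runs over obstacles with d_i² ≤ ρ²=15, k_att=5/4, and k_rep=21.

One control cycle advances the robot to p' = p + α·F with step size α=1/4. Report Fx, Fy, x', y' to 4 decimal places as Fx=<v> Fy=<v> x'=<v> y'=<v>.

Fx=-7.9100 Fy=20.4300 x'=-0.9775 y'=-3.8925

F_att = 5/4·(g−p) = 5/4·(-7,15) = (-8.7500,18.7500)
o1: d²=80 > ρ²=15 → inactive
o2: d²=41 > ρ²=15 → inactive
o3: d²=104 > ρ²=15 → inactive
o4: d²=5 ≤ ρ²=15; F_rep = 21·(1,2)/5² = (0.8400,1.6800)
F = F_att + ΣF_rep = (-7.9100,20.4300)
p' = p + 1/4·F = (-0.9775,-3.8925)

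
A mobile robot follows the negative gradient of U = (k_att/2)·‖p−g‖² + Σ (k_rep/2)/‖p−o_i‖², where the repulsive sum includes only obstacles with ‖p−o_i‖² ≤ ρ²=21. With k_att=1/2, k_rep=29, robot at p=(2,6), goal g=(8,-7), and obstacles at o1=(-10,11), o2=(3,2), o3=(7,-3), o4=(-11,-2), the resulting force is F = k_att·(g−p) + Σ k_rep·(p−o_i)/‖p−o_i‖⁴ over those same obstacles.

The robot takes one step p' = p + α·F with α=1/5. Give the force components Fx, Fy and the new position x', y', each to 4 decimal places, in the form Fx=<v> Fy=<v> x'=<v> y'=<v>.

Fx=2.8997 Fy=-6.0986 x'=2.5799 y'=4.7803

F_att = 1/2·(g−p) = 1/2·(6,-13) = (3.0000,-6.5000)
o1: d²=169 > ρ²=21 → inactive
o2: d²=17 ≤ ρ²=21; F_rep = 29·(-1,4)/17² = (-0.1003,0.4014)
o3: d²=106 > ρ²=21 → inactive
o4: d²=233 > ρ²=21 → inactive
F = F_att + ΣF_rep = (2.8997,-6.0986)
p' = p + 1/5·F = (2.5799,4.7803)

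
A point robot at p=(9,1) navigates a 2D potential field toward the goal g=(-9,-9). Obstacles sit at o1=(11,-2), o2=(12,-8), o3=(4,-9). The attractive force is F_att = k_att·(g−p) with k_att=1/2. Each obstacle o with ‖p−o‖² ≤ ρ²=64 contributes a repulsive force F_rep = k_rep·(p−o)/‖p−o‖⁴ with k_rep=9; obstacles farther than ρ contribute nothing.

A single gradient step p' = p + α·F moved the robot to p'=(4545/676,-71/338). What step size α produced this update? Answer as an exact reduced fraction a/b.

α = 1/4

F_att = 1/2·(g−p) = 1/2·(-18,-10) = (-9.0000,-5.0000)
o1: d²=13 ≤ ρ²=64; F_rep = 9·(-2,3)/13² = (-0.1065,0.1598)
o2: d²=90 > ρ²=64 → inactive
o3: d²=125 > ρ²=64 → inactive
F = F_att + ΣF_rep = (-9.1065,-4.8402)
Δp = p'−p = (-2.2766,-1.2101); α = Δx/Fx = (-1539/676) / (-1539/169) = 1/4
check: Δy/Fy = (-409/338) / (-818/169) = 1/4 ✓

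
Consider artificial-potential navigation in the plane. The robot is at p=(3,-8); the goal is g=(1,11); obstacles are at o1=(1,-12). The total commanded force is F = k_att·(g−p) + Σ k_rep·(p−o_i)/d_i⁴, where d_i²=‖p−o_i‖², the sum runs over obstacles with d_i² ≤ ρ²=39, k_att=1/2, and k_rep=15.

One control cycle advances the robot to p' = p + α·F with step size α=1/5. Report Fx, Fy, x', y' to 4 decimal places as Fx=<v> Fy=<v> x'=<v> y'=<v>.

Fx=-0.9250 Fy=9.6500 x'=2.8150 y'=-6.0700

F_att = 1/2·(g−p) = 1/2·(-2,19) = (-1.0000,9.5000)
o1: d²=20 ≤ ρ²=39; F_rep = 15·(2,4)/20² = (0.0750,0.1500)
F = F_att + ΣF_rep = (-0.9250,9.6500)
p' = p + 1/5·F = (2.8150,-6.0700)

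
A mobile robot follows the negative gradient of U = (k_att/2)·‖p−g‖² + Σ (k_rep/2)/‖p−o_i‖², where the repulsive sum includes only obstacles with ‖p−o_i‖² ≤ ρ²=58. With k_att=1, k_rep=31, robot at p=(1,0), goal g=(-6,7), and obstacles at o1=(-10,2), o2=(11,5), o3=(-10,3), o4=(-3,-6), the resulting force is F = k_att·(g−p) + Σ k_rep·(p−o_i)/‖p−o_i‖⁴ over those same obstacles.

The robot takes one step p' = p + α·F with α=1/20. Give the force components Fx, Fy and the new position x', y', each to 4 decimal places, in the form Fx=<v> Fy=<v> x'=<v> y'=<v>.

F_att = 1·(g−p) = 1·(-7,7) = (-7.0000,7.0000)
o1: d²=125 > ρ²=58 → inactive
o2: d²=125 > ρ²=58 → inactive
o3: d²=130 > ρ²=58 → inactive
o4: d²=52 ≤ ρ²=58; F_rep = 31·(4,6)/52² = (0.0459,0.0688)
F = F_att + ΣF_rep = (-6.9541,7.0688)
p' = p + 1/20·F = (0.6523,0.3534)

Fx=-6.9541 Fy=7.0688 x'=0.6523 y'=0.3534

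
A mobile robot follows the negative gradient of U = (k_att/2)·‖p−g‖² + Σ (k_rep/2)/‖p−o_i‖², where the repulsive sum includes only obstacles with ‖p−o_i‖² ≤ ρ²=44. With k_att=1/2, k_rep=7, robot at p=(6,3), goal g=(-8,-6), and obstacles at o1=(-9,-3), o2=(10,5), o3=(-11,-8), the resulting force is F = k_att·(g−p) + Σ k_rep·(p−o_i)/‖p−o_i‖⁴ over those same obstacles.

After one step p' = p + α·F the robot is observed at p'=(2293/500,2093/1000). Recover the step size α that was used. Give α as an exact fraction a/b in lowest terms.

α = 1/5

F_att = 1/2·(g−p) = 1/2·(-14,-9) = (-7.0000,-4.5000)
o1: d²=261 > ρ²=44 → inactive
o2: d²=20 ≤ ρ²=44; F_rep = 7·(-4,-2)/20² = (-0.0700,-0.0350)
o3: d²=410 > ρ²=44 → inactive
F = F_att + ΣF_rep = (-7.0700,-4.5350)
Δp = p'−p = (-1.4140,-0.9070); α = Δx/Fx = (-707/500) / (-707/100) = 1/5
check: Δy/Fy = (-907/1000) / (-907/200) = 1/5 ✓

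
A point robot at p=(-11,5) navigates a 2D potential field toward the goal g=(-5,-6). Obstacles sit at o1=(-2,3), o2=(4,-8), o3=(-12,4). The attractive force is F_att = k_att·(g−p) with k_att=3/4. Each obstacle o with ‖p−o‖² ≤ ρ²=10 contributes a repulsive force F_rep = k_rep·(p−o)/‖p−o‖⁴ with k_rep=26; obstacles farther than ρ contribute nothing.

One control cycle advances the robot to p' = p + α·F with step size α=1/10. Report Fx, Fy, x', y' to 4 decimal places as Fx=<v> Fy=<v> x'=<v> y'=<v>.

Fx=11.0000 Fy=-1.7500 x'=-9.9000 y'=4.8250

F_att = 3/4·(g−p) = 3/4·(6,-11) = (4.5000,-8.2500)
o1: d²=85 > ρ²=10 → inactive
o2: d²=394 > ρ²=10 → inactive
o3: d²=2 ≤ ρ²=10; F_rep = 26·(1,1)/2² = (6.5000,6.5000)
F = F_att + ΣF_rep = (11.0000,-1.7500)
p' = p + 1/10·F = (-9.9000,4.8250)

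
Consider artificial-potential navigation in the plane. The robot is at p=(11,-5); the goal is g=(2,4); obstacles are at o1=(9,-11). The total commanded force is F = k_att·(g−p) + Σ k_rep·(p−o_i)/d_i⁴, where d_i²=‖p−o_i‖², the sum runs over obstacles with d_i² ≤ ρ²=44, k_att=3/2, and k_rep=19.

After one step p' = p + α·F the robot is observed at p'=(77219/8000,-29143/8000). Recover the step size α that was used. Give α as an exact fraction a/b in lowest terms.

F_att = 3/2·(g−p) = 3/2·(-9,9) = (-13.5000,13.5000)
o1: d²=40 ≤ ρ²=44; F_rep = 19·(2,6)/40² = (0.0238,0.0712)
F = F_att + ΣF_rep = (-13.4763,13.5712)
Δp = p'−p = (-1.3476,1.3571); α = Δx/Fx = (-10781/8000) / (-10781/800) = 1/10
check: Δy/Fy = (10857/8000) / (10857/800) = 1/10 ✓

α = 1/10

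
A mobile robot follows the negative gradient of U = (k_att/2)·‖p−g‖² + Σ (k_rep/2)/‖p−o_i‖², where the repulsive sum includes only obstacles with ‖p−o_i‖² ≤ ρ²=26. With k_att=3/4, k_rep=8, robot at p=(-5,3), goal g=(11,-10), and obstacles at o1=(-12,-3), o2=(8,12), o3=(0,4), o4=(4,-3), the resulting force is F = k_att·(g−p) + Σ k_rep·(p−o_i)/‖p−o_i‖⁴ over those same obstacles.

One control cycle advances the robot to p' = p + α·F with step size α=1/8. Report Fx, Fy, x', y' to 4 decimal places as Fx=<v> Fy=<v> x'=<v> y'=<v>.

F_att = 3/4·(g−p) = 3/4·(16,-13) = (12.0000,-9.7500)
o1: d²=85 > ρ²=26 → inactive
o2: d²=250 > ρ²=26 → inactive
o3: d²=26 ≤ ρ²=26; F_rep = 8·(-5,-1)/26² = (-0.0592,-0.0118)
o4: d²=117 > ρ²=26 → inactive
F = F_att + ΣF_rep = (11.9408,-9.7618)
p' = p + 1/8·F = (-3.5074,1.7798)

Fx=11.9408 Fy=-9.7618 x'=-3.5074 y'=1.7798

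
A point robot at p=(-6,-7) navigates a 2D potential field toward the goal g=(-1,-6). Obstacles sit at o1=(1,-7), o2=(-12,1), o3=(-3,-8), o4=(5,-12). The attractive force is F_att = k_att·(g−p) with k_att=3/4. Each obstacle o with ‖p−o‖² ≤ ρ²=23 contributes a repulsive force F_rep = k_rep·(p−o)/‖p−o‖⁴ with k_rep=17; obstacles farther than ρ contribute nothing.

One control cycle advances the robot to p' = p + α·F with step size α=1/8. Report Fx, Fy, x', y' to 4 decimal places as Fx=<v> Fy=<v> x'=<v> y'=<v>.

Fx=3.2400 Fy=0.9200 x'=-5.5950 y'=-6.8850

F_att = 3/4·(g−p) = 3/4·(5,1) = (3.7500,0.7500)
o1: d²=49 > ρ²=23 → inactive
o2: d²=100 > ρ²=23 → inactive
o3: d²=10 ≤ ρ²=23; F_rep = 17·(-3,1)/10² = (-0.5100,0.1700)
o4: d²=146 > ρ²=23 → inactive
F = F_att + ΣF_rep = (3.2400,0.9200)
p' = p + 1/8·F = (-5.5950,-6.8850)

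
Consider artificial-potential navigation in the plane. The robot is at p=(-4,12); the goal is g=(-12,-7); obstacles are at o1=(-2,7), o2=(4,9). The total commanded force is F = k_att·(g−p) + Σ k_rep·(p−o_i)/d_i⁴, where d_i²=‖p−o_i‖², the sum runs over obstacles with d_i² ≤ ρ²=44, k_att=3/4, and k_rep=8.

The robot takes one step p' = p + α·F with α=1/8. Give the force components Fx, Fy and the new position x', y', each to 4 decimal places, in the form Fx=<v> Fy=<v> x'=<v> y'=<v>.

Fx=-6.0190 Fy=-14.2024 x'=-4.7524 y'=10.2247

F_att = 3/4·(g−p) = 3/4·(-8,-19) = (-6.0000,-14.2500)
o1: d²=29 ≤ ρ²=44; F_rep = 8·(-2,5)/29² = (-0.0190,0.0476)
o2: d²=73 > ρ²=44 → inactive
F = F_att + ΣF_rep = (-6.0190,-14.2024)
p' = p + 1/8·F = (-4.7524,10.2247)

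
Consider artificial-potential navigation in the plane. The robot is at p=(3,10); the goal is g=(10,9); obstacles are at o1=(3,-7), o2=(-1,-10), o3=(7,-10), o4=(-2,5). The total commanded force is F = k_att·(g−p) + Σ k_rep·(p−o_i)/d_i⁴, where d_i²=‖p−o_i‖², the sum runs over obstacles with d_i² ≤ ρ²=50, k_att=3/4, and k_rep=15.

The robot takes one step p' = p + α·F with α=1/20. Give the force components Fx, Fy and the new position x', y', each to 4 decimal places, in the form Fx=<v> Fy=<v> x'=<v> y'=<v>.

F_att = 3/4·(g−p) = 3/4·(7,-1) = (5.2500,-0.7500)
o1: d²=289 > ρ²=50 → inactive
o2: d²=416 > ρ²=50 → inactive
o3: d²=416 > ρ²=50 → inactive
o4: d²=50 ≤ ρ²=50; F_rep = 15·(5,5)/50² = (0.0300,0.0300)
F = F_att + ΣF_rep = (5.2800,-0.7200)
p' = p + 1/20·F = (3.2640,9.9640)

Fx=5.2800 Fy=-0.7200 x'=3.2640 y'=9.9640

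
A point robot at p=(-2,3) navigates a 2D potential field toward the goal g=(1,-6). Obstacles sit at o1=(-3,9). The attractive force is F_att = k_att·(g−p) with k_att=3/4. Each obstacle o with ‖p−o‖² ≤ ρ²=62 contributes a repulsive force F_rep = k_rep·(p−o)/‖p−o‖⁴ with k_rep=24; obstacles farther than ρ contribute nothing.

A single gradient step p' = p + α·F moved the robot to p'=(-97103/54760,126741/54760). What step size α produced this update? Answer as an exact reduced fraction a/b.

α = 1/10

F_att = 3/4·(g−p) = 3/4·(3,-9) = (2.2500,-6.7500)
o1: d²=37 ≤ ρ²=62; F_rep = 24·(1,-6)/37² = (0.0175,-0.1052)
F = F_att + ΣF_rep = (2.2675,-6.8552)
Δp = p'−p = (0.2268,-0.6855); α = Δx/Fx = (12417/54760) / (12417/5476) = 1/10
check: Δy/Fy = (-37539/54760) / (-37539/5476) = 1/10 ✓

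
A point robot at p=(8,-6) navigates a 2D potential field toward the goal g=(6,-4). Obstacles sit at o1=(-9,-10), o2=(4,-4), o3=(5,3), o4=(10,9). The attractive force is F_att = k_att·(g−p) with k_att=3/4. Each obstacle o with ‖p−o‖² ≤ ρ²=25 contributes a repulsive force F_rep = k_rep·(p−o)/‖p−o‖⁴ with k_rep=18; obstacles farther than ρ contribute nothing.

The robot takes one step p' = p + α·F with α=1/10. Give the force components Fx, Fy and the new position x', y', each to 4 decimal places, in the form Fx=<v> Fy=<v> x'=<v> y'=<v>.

Fx=-1.3200 Fy=1.4100 x'=7.8680 y'=-5.8590

F_att = 3/4·(g−p) = 3/4·(-2,2) = (-1.5000,1.5000)
o1: d²=305 > ρ²=25 → inactive
o2: d²=20 ≤ ρ²=25; F_rep = 18·(4,-2)/20² = (0.1800,-0.0900)
o3: d²=90 > ρ²=25 → inactive
o4: d²=229 > ρ²=25 → inactive
F = F_att + ΣF_rep = (-1.3200,1.4100)
p' = p + 1/10·F = (7.8680,-5.8590)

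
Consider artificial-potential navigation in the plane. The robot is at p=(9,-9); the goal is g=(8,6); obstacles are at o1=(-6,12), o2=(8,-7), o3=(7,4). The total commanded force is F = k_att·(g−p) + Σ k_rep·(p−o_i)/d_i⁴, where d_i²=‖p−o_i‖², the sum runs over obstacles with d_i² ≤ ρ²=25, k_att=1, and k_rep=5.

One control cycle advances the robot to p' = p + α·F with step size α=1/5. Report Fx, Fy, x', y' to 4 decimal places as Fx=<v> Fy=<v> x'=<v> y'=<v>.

F_att = 1·(g−p) = 1·(-1,15) = (-1.0000,15.0000)
o1: d²=666 > ρ²=25 → inactive
o2: d²=5 ≤ ρ²=25; F_rep = 5·(1,-2)/5² = (0.2000,-0.4000)
o3: d²=173 > ρ²=25 → inactive
F = F_att + ΣF_rep = (-0.8000,14.6000)
p' = p + 1/5·F = (8.8400,-6.0800)

Fx=-0.8000 Fy=14.6000 x'=8.8400 y'=-6.0800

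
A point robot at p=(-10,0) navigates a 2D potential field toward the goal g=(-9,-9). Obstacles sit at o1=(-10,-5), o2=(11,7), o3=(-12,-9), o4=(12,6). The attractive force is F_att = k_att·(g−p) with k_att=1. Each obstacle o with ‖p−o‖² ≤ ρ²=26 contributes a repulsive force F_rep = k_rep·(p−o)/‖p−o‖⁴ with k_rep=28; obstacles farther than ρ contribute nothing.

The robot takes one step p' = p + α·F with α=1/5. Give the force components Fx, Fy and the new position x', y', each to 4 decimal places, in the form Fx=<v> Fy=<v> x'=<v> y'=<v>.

Fx=1.0000 Fy=-8.7760 x'=-9.8000 y'=-1.7552

F_att = 1·(g−p) = 1·(1,-9) = (1.0000,-9.0000)
o1: d²=25 ≤ ρ²=26; F_rep = 28·(0,5)/25² = (0.0000,0.2240)
o2: d²=490 > ρ²=26 → inactive
o3: d²=85 > ρ²=26 → inactive
o4: d²=520 > ρ²=26 → inactive
F = F_att + ΣF_rep = (1.0000,-8.7760)
p' = p + 1/5·F = (-9.8000,-1.7552)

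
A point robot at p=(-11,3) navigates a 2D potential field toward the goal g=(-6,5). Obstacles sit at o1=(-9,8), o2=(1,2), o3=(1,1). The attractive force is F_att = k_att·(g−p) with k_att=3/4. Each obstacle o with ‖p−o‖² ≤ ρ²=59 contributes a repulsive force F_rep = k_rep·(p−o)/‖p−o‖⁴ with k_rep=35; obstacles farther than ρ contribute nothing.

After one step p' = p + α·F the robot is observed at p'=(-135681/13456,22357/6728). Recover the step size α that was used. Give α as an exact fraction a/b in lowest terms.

F_att = 3/4·(g−p) = 3/4·(5,2) = (3.7500,1.5000)
o1: d²=29 ≤ ρ²=59; F_rep = 35·(-2,-5)/29² = (-0.0832,-0.2081)
o2: d²=145 > ρ²=59 → inactive
o3: d²=148 > ρ²=59 → inactive
F = F_att + ΣF_rep = (3.6668,1.2919)
Δp = p'−p = (0.9167,0.3230); α = Δx/Fx = (12335/13456) / (12335/3364) = 1/4
check: Δy/Fy = (2173/6728) / (2173/1682) = 1/4 ✓

α = 1/4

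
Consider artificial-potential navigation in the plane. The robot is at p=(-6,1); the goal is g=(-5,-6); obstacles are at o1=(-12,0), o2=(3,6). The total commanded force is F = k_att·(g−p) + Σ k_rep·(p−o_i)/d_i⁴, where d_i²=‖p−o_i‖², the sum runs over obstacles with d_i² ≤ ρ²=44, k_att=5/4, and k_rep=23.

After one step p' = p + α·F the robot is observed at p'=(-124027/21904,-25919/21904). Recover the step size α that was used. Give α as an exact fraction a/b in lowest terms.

α = 1/4

F_att = 5/4·(g−p) = 5/4·(1,-7) = (1.2500,-8.7500)
o1: d²=37 ≤ ρ²=44; F_rep = 23·(6,1)/37² = (0.1008,0.0168)
o2: d²=106 > ρ²=44 → inactive
F = F_att + ΣF_rep = (1.3508,-8.7332)
Δp = p'−p = (0.3377,-2.1833); α = Δx/Fx = (7397/21904) / (7397/5476) = 1/4
check: Δy/Fy = (-47823/21904) / (-47823/5476) = 1/4 ✓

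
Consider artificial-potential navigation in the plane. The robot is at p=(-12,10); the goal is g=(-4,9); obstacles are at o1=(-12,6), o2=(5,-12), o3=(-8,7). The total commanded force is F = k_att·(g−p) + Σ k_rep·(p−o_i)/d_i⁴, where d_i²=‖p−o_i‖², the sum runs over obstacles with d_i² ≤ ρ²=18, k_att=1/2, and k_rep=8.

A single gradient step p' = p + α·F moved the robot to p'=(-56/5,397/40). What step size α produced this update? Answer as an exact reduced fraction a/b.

α = 1/5

F_att = 1/2·(g−p) = 1/2·(8,-1) = (4.0000,-0.5000)
o1: d²=16 ≤ ρ²=18; F_rep = 8·(0,4)/16² = (0.0000,0.1250)
o2: d²=773 > ρ²=18 → inactive
o3: d²=25 > ρ²=18 → inactive
F = F_att + ΣF_rep = (4.0000,-0.3750)
Δp = p'−p = (0.8000,-0.0750); α = Δx/Fx = (4/5) / (4) = 1/5
check: Δy/Fy = (-3/40) / (-3/8) = 1/5 ✓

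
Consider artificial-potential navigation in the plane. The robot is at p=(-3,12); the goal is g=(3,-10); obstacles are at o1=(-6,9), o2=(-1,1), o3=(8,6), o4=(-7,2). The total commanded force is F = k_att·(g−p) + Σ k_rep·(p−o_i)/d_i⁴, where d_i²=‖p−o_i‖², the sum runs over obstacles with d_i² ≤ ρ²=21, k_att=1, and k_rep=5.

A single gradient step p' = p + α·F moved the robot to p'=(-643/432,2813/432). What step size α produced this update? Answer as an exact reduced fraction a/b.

F_att = 1·(g−p) = 1·(6,-22) = (6.0000,-22.0000)
o1: d²=18 ≤ ρ²=21; F_rep = 5·(3,3)/18² = (0.0463,0.0463)
o2: d²=125 > ρ²=21 → inactive
o3: d²=157 > ρ²=21 → inactive
o4: d²=116 > ρ²=21 → inactive
F = F_att + ΣF_rep = (6.0463,-21.9537)
Δp = p'−p = (1.5116,-5.4884); α = Δx/Fx = (653/432) / (653/108) = 1/4
check: Δy/Fy = (-2371/432) / (-2371/108) = 1/4 ✓

α = 1/4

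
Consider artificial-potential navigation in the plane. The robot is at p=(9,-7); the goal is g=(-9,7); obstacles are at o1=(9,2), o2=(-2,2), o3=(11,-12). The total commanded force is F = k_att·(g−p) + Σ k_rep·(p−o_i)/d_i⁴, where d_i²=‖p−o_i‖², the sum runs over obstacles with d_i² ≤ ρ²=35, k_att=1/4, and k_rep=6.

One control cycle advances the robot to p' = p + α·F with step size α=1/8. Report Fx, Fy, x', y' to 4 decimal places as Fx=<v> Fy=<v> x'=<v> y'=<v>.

Fx=-4.5143 Fy=3.5357 x'=8.4357 y'=-6.5580

F_att = 1/4·(g−p) = 1/4·(-18,14) = (-4.5000,3.5000)
o1: d²=81 > ρ²=35 → inactive
o2: d²=202 > ρ²=35 → inactive
o3: d²=29 ≤ ρ²=35; F_rep = 6·(-2,5)/29² = (-0.0143,0.0357)
F = F_att + ΣF_rep = (-4.5143,3.5357)
p' = p + 1/8·F = (8.4357,-6.5580)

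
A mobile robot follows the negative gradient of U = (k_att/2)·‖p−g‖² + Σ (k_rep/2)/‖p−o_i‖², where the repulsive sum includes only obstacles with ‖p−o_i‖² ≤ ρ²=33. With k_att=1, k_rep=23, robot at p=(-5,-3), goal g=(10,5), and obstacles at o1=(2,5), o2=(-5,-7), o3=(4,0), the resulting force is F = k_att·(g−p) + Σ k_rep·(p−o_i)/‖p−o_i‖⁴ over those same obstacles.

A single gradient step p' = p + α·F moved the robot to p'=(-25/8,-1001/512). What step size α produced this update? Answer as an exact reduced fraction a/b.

F_att = 1·(g−p) = 1·(15,8) = (15.0000,8.0000)
o1: d²=113 > ρ²=33 → inactive
o2: d²=16 ≤ ρ²=33; F_rep = 23·(0,4)/16² = (0.0000,0.3594)
o3: d²=90 > ρ²=33 → inactive
F = F_att + ΣF_rep = (15.0000,8.3594)
Δp = p'−p = (1.8750,1.0449); α = Δx/Fx = (15/8) / (15) = 1/8
check: Δy/Fy = (535/512) / (535/64) = 1/8 ✓

α = 1/8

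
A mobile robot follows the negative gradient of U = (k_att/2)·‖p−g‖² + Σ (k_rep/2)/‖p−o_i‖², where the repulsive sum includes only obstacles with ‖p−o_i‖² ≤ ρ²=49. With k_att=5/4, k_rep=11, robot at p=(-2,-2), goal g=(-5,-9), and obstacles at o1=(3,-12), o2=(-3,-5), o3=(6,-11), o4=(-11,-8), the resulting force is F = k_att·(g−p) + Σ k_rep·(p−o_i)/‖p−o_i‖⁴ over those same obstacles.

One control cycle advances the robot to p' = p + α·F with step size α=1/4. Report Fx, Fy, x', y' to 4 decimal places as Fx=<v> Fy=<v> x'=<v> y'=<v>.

F_att = 5/4·(g−p) = 5/4·(-3,-7) = (-3.7500,-8.7500)
o1: d²=125 > ρ²=49 → inactive
o2: d²=10 ≤ ρ²=49; F_rep = 11·(1,3)/10² = (0.1100,0.3300)
o3: d²=145 > ρ²=49 → inactive
o4: d²=117 > ρ²=49 → inactive
F = F_att + ΣF_rep = (-3.6400,-8.4200)
p' = p + 1/4·F = (-2.9100,-4.1050)

Fx=-3.6400 Fy=-8.4200 x'=-2.9100 y'=-4.1050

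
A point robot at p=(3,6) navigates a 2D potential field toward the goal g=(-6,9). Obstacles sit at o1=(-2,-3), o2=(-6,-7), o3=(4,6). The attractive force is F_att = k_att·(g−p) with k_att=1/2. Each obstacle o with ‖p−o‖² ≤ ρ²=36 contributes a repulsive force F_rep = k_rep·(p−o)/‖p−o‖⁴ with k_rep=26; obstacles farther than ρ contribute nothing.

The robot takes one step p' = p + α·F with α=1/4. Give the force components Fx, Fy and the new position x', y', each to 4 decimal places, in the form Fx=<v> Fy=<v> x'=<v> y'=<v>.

F_att = 1/2·(g−p) = 1/2·(-9,3) = (-4.5000,1.5000)
o1: d²=106 > ρ²=36 → inactive
o2: d²=250 > ρ²=36 → inactive
o3: d²=1 ≤ ρ²=36; F_rep = 26·(-1,0)/1² = (-26.0000,0.0000)
F = F_att + ΣF_rep = (-30.5000,1.5000)
p' = p + 1/4·F = (-4.6250,6.3750)

Fx=-30.5000 Fy=1.5000 x'=-4.6250 y'=6.3750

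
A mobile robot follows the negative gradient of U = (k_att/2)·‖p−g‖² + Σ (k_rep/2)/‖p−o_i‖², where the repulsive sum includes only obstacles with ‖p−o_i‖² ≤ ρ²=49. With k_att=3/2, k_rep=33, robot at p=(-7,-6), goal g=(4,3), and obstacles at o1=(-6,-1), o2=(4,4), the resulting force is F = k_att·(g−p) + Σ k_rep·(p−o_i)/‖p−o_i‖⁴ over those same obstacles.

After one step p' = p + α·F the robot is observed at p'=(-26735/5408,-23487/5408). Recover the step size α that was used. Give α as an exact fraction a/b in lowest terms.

α = 1/8

F_att = 3/2·(g−p) = 3/2·(11,9) = (16.5000,13.5000)
o1: d²=26 ≤ ρ²=49; F_rep = 33·(-1,-5)/26² = (-0.0488,-0.2441)
o2: d²=221 > ρ²=49 → inactive
F = F_att + ΣF_rep = (16.4512,13.2559)
Δp = p'−p = (2.0564,1.6570); α = Δx/Fx = (11121/5408) / (11121/676) = 1/8
check: Δy/Fy = (8961/5408) / (8961/676) = 1/8 ✓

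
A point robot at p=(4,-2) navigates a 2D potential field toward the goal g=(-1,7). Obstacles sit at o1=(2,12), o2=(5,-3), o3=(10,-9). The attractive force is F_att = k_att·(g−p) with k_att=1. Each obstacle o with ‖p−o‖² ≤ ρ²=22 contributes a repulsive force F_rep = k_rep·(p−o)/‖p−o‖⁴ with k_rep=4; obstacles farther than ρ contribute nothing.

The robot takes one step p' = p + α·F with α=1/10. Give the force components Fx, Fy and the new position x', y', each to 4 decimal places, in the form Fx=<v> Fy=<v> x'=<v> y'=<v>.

F_att = 1·(g−p) = 1·(-5,9) = (-5.0000,9.0000)
o1: d²=200 > ρ²=22 → inactive
o2: d²=2 ≤ ρ²=22; F_rep = 4·(-1,1)/2² = (-1.0000,1.0000)
o3: d²=85 > ρ²=22 → inactive
F = F_att + ΣF_rep = (-6.0000,10.0000)
p' = p + 1/10·F = (3.4000,-1.0000)

Fx=-6.0000 Fy=10.0000 x'=3.4000 y'=-1.0000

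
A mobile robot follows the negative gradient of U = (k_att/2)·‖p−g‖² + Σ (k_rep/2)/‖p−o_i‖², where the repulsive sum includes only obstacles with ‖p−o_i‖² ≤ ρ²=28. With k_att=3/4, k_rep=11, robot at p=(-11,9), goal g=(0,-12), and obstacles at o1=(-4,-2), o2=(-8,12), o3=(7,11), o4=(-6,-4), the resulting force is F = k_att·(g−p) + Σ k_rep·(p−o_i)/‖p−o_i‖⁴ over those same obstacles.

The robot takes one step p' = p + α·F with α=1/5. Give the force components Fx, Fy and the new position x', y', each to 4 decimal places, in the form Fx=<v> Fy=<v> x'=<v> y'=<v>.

F_att = 3/4·(g−p) = 3/4·(11,-21) = (8.2500,-15.7500)
o1: d²=170 > ρ²=28 → inactive
o2: d²=18 ≤ ρ²=28; F_rep = 11·(-3,-3)/18² = (-0.1019,-0.1019)
o3: d²=328 > ρ²=28 → inactive
o4: d²=194 > ρ²=28 → inactive
F = F_att + ΣF_rep = (8.1481,-15.8519)
p' = p + 1/5·F = (-9.3704,5.8296)

Fx=8.1481 Fy=-15.8519 x'=-9.3704 y'=5.8296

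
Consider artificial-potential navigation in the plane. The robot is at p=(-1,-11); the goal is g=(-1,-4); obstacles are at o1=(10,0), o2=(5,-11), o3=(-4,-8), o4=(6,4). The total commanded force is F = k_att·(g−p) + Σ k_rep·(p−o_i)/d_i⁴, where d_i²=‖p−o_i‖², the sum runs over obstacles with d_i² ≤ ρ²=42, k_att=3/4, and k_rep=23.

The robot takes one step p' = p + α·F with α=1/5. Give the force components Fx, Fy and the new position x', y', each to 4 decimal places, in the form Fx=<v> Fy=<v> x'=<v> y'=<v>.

F_att = 3/4·(g−p) = 3/4·(0,7) = (0.0000,5.2500)
o1: d²=242 > ρ²=42 → inactive
o2: d²=36 ≤ ρ²=42; F_rep = 23·(-6,0)/36² = (-0.1065,0.0000)
o3: d²=18 ≤ ρ²=42; F_rep = 23·(3,-3)/18² = (0.2130,-0.2130)
o4: d²=274 > ρ²=42 → inactive
F = F_att + ΣF_rep = (0.1065,5.0370)
p' = p + 1/5·F = (-0.9787,-9.9926)

Fx=0.1065 Fy=5.0370 x'=-0.9787 y'=-9.9926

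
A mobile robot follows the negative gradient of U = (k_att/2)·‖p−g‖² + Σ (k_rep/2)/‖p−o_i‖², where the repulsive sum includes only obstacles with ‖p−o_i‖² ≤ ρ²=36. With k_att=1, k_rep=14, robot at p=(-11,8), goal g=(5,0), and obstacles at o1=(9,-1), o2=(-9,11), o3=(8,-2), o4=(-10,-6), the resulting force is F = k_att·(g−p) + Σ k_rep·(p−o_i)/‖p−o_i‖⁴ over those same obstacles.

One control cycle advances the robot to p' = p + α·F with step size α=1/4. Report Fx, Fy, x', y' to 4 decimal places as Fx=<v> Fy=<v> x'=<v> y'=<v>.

Fx=15.8343 Fy=-8.2485 x'=-7.0414 y'=5.9379

F_att = 1·(g−p) = 1·(16,-8) = (16.0000,-8.0000)
o1: d²=481 > ρ²=36 → inactive
o2: d²=13 ≤ ρ²=36; F_rep = 14·(-2,-3)/13² = (-0.1657,-0.2485)
o3: d²=461 > ρ²=36 → inactive
o4: d²=197 > ρ²=36 → inactive
F = F_att + ΣF_rep = (15.8343,-8.2485)
p' = p + 1/4·F = (-7.0414,5.9379)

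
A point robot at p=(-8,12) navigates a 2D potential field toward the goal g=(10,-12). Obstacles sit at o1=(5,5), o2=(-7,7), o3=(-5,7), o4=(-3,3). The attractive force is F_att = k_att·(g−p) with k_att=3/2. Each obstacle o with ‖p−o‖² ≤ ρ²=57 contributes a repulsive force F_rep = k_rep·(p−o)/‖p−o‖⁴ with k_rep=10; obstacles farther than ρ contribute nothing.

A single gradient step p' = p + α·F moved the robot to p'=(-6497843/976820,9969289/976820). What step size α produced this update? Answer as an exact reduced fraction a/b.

F_att = 3/2·(g−p) = 3/2·(18,-24) = (27.0000,-36.0000)
o1: d²=218 > ρ²=57 → inactive
o2: d²=26 ≤ ρ²=57; F_rep = 10·(-1,5)/26² = (-0.0148,0.0740)
o3: d²=34 ≤ ρ²=57; F_rep = 10·(-3,5)/34² = (-0.0260,0.0433)
o4: d²=106 > ρ²=57 → inactive
F = F_att + ΣF_rep = (26.9593,-35.8828)
Δp = p'−p = (1.3480,-1.7941); α = Δx/Fx = (1316717/976820) / (1316717/48841) = 1/20
check: Δy/Fy = (-1752551/976820) / (-1752551/48841) = 1/20 ✓

α = 1/20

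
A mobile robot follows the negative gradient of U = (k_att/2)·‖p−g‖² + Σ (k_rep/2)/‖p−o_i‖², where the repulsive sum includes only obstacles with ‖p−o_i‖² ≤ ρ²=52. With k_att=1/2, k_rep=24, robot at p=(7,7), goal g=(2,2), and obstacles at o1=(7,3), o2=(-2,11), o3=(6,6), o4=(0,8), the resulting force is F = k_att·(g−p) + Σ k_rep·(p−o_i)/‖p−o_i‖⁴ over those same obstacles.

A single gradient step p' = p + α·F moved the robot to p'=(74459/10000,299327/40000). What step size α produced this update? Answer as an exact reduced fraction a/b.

α = 1/8

F_att = 1/2·(g−p) = 1/2·(-5,-5) = (-2.5000,-2.5000)
o1: d²=16 ≤ ρ²=52; F_rep = 24·(0,4)/16² = (0.0000,0.3750)
o2: d²=97 > ρ²=52 → inactive
o3: d²=2 ≤ ρ²=52; F_rep = 24·(1,1)/2² = (6.0000,6.0000)
o4: d²=50 ≤ ρ²=52; F_rep = 24·(7,-1)/50² = (0.0672,-0.0096)
F = F_att + ΣF_rep = (3.5672,3.8654)
Δp = p'−p = (0.4459,0.4832); α = Δx/Fx = (4459/10000) / (4459/1250) = 1/8
check: Δy/Fy = (19327/40000) / (19327/5000) = 1/8 ✓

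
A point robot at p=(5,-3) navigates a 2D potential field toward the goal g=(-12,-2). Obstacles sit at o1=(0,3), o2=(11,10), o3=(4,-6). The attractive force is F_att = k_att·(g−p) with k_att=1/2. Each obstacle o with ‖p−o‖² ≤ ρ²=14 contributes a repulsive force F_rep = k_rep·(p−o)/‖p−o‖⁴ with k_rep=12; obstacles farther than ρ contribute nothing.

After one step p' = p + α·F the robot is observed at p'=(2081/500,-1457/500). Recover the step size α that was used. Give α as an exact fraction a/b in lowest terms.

α = 1/10

F_att = 1/2·(g−p) = 1/2·(-17,1) = (-8.5000,0.5000)
o1: d²=61 > ρ²=14 → inactive
o2: d²=205 > ρ²=14 → inactive
o3: d²=10 ≤ ρ²=14; F_rep = 12·(1,3)/10² = (0.1200,0.3600)
F = F_att + ΣF_rep = (-8.3800,0.8600)
Δp = p'−p = (-0.8380,0.0860); α = Δx/Fx = (-419/500) / (-419/50) = 1/10
check: Δy/Fy = (43/500) / (43/50) = 1/10 ✓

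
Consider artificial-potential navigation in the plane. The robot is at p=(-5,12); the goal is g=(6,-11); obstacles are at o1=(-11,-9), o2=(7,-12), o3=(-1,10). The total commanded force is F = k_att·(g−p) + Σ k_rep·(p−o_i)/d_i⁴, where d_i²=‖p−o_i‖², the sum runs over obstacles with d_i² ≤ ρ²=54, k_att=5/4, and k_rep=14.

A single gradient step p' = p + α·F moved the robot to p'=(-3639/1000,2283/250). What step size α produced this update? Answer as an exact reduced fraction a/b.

F_att = 5/4·(g−p) = 5/4·(11,-23) = (13.7500,-28.7500)
o1: d²=477 > ρ²=54 → inactive
o2: d²=720 > ρ²=54 → inactive
o3: d²=20 ≤ ρ²=54; F_rep = 14·(-4,2)/20² = (-0.1400,0.0700)
F = F_att + ΣF_rep = (13.6100,-28.6800)
Δp = p'−p = (1.3610,-2.8680); α = Δx/Fx = (1361/1000) / (1361/100) = 1/10
check: Δy/Fy = (-717/250) / (-717/25) = 1/10 ✓

α = 1/10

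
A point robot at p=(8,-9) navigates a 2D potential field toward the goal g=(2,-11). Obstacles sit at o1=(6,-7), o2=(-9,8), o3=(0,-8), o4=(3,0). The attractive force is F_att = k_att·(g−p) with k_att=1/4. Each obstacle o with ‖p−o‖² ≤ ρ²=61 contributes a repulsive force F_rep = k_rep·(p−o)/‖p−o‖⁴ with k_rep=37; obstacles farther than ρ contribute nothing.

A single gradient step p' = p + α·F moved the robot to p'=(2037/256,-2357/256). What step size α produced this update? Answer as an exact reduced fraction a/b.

α = 1/8

F_att = 1/4·(g−p) = 1/4·(-6,-2) = (-1.5000,-0.5000)
o1: d²=8 ≤ ρ²=61; F_rep = 37·(2,-2)/8² = (1.1562,-1.1562)
o2: d²=578 > ρ²=61 → inactive
o3: d²=65 > ρ²=61 → inactive
o4: d²=106 > ρ²=61 → inactive
F = F_att + ΣF_rep = (-0.3438,-1.6562)
Δp = p'−p = (-0.0430,-0.2070); α = Δx/Fx = (-11/256) / (-11/32) = 1/8
check: Δy/Fy = (-53/256) / (-53/32) = 1/8 ✓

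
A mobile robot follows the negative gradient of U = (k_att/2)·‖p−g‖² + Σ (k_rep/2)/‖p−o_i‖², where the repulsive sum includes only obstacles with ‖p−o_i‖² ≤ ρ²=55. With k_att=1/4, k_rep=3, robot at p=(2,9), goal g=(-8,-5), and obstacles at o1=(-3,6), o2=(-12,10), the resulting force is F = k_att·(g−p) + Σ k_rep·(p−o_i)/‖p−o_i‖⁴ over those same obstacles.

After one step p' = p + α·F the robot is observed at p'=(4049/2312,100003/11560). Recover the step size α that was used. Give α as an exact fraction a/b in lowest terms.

F_att = 1/4·(g−p) = 1/4·(-10,-14) = (-2.5000,-3.5000)
o1: d²=34 ≤ ρ²=55; F_rep = 3·(5,3)/34² = (0.0130,0.0078)
o2: d²=197 > ρ²=55 → inactive
F = F_att + ΣF_rep = (-2.4870,-3.4922)
Δp = p'−p = (-0.2487,-0.3492); α = Δx/Fx = (-575/2312) / (-2875/1156) = 1/10
check: Δy/Fy = (-4037/11560) / (-4037/1156) = 1/10 ✓

α = 1/10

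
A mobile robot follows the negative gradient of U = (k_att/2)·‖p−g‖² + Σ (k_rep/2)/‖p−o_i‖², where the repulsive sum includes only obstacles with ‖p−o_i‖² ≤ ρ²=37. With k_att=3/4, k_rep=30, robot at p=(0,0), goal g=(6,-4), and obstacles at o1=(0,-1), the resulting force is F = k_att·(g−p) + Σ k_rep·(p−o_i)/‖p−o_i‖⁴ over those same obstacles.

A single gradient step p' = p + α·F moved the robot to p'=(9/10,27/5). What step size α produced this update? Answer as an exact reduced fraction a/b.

α = 1/5

F_att = 3/4·(g−p) = 3/4·(6,-4) = (4.5000,-3.0000)
o1: d²=1 ≤ ρ²=37; F_rep = 30·(0,1)/1² = (0.0000,30.0000)
F = F_att + ΣF_rep = (4.5000,27.0000)
Δp = p'−p = (0.9000,5.4000); α = Δx/Fx = (9/10) / (9/2) = 1/5
check: Δy/Fy = (27/5) / (27) = 1/5 ✓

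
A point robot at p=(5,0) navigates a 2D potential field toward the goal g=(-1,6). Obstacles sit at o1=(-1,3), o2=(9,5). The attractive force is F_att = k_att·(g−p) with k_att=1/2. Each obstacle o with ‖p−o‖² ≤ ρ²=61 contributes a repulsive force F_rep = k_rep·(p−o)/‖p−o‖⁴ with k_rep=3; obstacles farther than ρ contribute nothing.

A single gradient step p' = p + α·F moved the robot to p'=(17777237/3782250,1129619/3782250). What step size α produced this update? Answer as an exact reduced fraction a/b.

F_att = 1/2·(g−p) = 1/2·(-6,6) = (-3.0000,3.0000)
o1: d²=45 ≤ ρ²=61; F_rep = 3·(6,-3)/45² = (0.0089,-0.0044)
o2: d²=41 ≤ ρ²=61; F_rep = 3·(-4,-5)/41² = (-0.0071,-0.0089)
F = F_att + ΣF_rep = (-2.9982,2.9866)
Δp = p'−p = (-0.2998,0.2987); α = Δx/Fx = (-1134013/3782250) / (-1134013/378225) = 1/10
check: Δy/Fy = (1129619/3782250) / (1129619/378225) = 1/10 ✓

α = 1/10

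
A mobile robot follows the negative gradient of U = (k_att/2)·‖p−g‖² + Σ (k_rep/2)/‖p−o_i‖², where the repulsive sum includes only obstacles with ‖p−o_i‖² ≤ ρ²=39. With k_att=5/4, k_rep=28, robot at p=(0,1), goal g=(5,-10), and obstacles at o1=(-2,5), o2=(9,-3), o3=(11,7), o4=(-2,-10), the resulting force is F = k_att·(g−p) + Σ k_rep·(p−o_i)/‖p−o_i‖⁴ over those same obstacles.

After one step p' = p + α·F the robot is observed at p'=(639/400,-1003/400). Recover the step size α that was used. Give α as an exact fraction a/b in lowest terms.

F_att = 5/4·(g−p) = 5/4·(5,-11) = (6.2500,-13.7500)
o1: d²=20 ≤ ρ²=39; F_rep = 28·(2,-4)/20² = (0.1400,-0.2800)
o2: d²=97 > ρ²=39 → inactive
o3: d²=157 > ρ²=39 → inactive
o4: d²=125 > ρ²=39 → inactive
F = F_att + ΣF_rep = (6.3900,-14.0300)
Δp = p'−p = (1.5975,-3.5075); α = Δx/Fx = (639/400) / (639/100) = 1/4
check: Δy/Fy = (-1403/400) / (-1403/100) = 1/4 ✓

α = 1/4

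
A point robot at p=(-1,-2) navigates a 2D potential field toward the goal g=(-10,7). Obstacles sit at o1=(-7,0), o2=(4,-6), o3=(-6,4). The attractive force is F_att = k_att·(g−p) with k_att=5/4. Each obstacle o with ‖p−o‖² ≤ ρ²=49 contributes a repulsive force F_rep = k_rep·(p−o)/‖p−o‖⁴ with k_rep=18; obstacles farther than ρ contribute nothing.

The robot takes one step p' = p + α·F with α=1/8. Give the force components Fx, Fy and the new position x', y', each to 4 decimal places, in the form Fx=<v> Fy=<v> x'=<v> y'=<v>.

Fx=-11.2360 Fy=11.2703 x'=-2.4045 y'=-0.5912

F_att = 5/4·(g−p) = 5/4·(-9,9) = (-11.2500,11.2500)
o1: d²=40 ≤ ρ²=49; F_rep = 18·(6,-2)/40² = (0.0675,-0.0225)
o2: d²=41 ≤ ρ²=49; F_rep = 18·(-5,4)/41² = (-0.0535,0.0428)
o3: d²=61 > ρ²=49 → inactive
F = F_att + ΣF_rep = (-11.2360,11.2703)
p' = p + 1/8·F = (-2.4045,-0.5912)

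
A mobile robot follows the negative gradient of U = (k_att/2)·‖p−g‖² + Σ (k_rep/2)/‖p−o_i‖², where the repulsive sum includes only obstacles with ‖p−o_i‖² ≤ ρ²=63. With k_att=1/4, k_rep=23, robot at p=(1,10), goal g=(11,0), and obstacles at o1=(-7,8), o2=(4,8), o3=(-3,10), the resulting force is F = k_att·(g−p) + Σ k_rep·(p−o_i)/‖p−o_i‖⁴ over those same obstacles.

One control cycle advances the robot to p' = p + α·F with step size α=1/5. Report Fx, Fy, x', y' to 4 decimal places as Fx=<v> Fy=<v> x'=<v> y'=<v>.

F_att = 1/4·(g−p) = 1/4·(10,-10) = (2.5000,-2.5000)
o1: d²=68 > ρ²=63 → inactive
o2: d²=13 ≤ ρ²=63; F_rep = 23·(-3,2)/13² = (-0.4083,0.2722)
o3: d²=16 ≤ ρ²=63; F_rep = 23·(4,0)/16² = (0.3594,0.0000)
F = F_att + ΣF_rep = (2.4511,-2.2278)
p' = p + 1/5·F = (1.4902,9.5544)

Fx=2.4511 Fy=-2.2278 x'=1.4902 y'=9.5544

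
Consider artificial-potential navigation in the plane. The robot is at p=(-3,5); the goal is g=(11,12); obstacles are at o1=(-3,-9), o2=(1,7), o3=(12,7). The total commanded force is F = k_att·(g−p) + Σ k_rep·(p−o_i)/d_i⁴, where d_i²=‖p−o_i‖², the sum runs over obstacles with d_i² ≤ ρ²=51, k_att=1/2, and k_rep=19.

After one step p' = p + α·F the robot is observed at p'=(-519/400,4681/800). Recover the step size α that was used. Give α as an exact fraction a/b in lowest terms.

α = 1/4

F_att = 1/2·(g−p) = 1/2·(14,7) = (7.0000,3.5000)
o1: d²=196 > ρ²=51 → inactive
o2: d²=20 ≤ ρ²=51; F_rep = 19·(-4,-2)/20² = (-0.1900,-0.0950)
o3: d²=229 > ρ²=51 → inactive
F = F_att + ΣF_rep = (6.8100,3.4050)
Δp = p'−p = (1.7025,0.8512); α = Δx/Fx = (681/400) / (681/100) = 1/4
check: Δy/Fy = (681/800) / (681/200) = 1/4 ✓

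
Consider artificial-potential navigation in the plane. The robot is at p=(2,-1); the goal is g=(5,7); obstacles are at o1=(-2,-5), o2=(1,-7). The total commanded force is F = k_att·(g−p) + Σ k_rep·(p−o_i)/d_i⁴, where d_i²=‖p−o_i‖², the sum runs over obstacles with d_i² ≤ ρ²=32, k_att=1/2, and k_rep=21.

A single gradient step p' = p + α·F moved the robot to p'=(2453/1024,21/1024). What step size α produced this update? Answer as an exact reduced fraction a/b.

F_att = 1/2·(g−p) = 1/2·(3,8) = (1.5000,4.0000)
o1: d²=32 ≤ ρ²=32; F_rep = 21·(4,4)/32² = (0.0820,0.0820)
o2: d²=37 > ρ²=32 → inactive
F = F_att + ΣF_rep = (1.5820,4.0820)
Δp = p'−p = (0.3955,1.0205); α = Δx/Fx = (405/1024) / (405/256) = 1/4
check: Δy/Fy = (1045/1024) / (1045/256) = 1/4 ✓

α = 1/4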